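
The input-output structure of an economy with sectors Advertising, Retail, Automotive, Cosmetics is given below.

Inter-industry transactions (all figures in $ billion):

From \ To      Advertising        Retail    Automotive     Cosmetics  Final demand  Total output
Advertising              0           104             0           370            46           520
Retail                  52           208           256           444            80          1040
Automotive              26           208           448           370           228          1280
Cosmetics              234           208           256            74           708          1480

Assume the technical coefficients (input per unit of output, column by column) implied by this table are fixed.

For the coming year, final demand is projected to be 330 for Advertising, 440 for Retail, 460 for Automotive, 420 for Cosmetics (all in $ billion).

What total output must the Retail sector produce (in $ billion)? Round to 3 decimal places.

Technical coefficients a_ij = z_ij / X_j:
  a_11 = 0/520 = 0.00, a_21 = 52/520 = 0.10, a_31 = 26/520 = 0.05, a_41 = 234/520 = 0.45
  a_12 = 104/1040 = 0.10, a_22 = 208/1040 = 0.20, a_32 = 208/1040 = 0.20, a_42 = 208/1040 = 0.20
  a_13 = 0/1280 = 0.00, a_23 = 256/1280 = 0.20, a_33 = 448/1280 = 0.35, a_43 = 256/1280 = 0.20
  a_14 = 370/1480 = 0.25, a_24 = 444/1480 = 0.30, a_34 = 370/1480 = 0.25, a_44 = 74/1480 = 0.05
I − A =
  [   1.00    -0.10     0.00    -0.25]
  [  -0.10     0.80    -0.20    -0.30]
  [  -0.05    -0.20     0.65    -0.25]
  [  -0.45    -0.20    -0.20     0.95]
Compute the cofactors C_ij = (−1)^(i+j)·(3×3 minor ij) of I−A; the adjugate is their transpose:
adj(I−A) = Cᵀ =
  [ 0.355000   0.099250   0.075000   0.144500]
  [ 0.179500   0.491875   0.232500   0.263750]
  [ 0.176000   0.236000   0.582000   0.274000]
  [ 0.243000   0.200250   0.207000   0.472500]
det(I−A) = Σ_j (I−A)_1j·C_1j = (1.00)(0.355000) + (-0.10)(0.179500) + (0.00)(0.176000) + (-0.25)(0.243000) = 0.2763
(I − A)⁻¹ = adj(I−A) / det(I−A) ≈
  [   1.2848     0.3592     0.2714     0.5230]
  [   0.6497     1.7802     0.8415     0.9546]
  [   0.6370     0.8541     2.1064     0.9917]
  [   0.8795     0.7248     0.7492     1.7101]
x = (I − A)⁻¹ d = adj(I−A)·d / det(I−A), with det(I−A) = 0.2763:
  x_1 = (0.355000·330 + 0.099250·440 + 0.075000·460 + 0.144500·420) / 0.2763 = 256.01 / 0.2763 ≈ 926.565
  x_2 = (0.179500·330 + 0.491875·440 + 0.232500·460 + 0.263750·420) / 0.2763 = 493.385 / 0.2763 ≈ 1785.686
  x_3 = (0.176000·330 + 0.236000·440 + 0.582000·460 + 0.274000·420) / 0.2763 = 544.72 / 0.2763 ≈ 1971.480
  x_4 = (0.243000·330 + 0.200250·440 + 0.207000·460 + 0.472500·420) / 0.2763 = 461.97 / 0.2763 ≈ 1671.987

x_2 = 1785.686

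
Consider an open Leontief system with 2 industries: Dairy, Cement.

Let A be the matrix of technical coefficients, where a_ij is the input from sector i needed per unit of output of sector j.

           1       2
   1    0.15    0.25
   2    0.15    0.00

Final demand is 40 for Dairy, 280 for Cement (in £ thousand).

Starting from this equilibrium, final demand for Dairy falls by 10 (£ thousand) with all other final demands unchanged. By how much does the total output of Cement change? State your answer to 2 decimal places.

Δx_2 = -1.85

I − A =
  [   0.85    -0.25]
  [  -0.15     1.00]
det(I−A) = (0.85)(1.00) − (-0.25)(-0.15) = 0.8125
adj(I−A) = [[1.00, 0.25], [0.15, 0.85]]
(I − A)⁻¹ = adj(I−A) / det(I−A) ≈
  [   1.2308     0.3077]
  [   0.1846     1.0462]
Δx = (I − A)⁻¹ Δd with Δd having -10 in the Dairy component and 0 elsewhere.
So Δx_2 = L_21 · (-10), where L_21 = adj(I−A)_21 / det(I−A) = 0.15 / 0.8125.
Δx_2 = 0.15 × (-10) / 0.8125 = -1.50 / 0.8125 ≈ -1.85.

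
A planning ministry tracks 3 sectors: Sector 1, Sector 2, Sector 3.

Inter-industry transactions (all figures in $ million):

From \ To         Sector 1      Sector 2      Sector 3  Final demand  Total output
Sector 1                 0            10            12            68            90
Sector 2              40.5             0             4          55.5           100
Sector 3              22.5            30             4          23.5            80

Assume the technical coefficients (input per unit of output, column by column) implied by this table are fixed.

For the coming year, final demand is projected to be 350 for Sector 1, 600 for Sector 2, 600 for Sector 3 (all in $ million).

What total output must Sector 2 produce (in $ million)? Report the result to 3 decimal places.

x_2 = 926.493

Technical coefficients a_ij = z_ij / X_j:
  a_11 = 0/90 = 0.00, a_21 = 40.5/90 = 0.45, a_31 = 22.5/90 = 0.25
  a_12 = 10/100 = 0.10, a_22 = 0/100 = 0.00, a_32 = 30/100 = 0.30
  a_13 = 12/80 = 0.15, a_23 = 4/80 = 0.05, a_33 = 4/80 = 0.05
I − A =
  [   1.00    -0.10    -0.15]
  [  -0.45     1.00    -0.05]
  [  -0.25    -0.30     0.95]
Cofactors of I−A, C_ij = (−1)^(i+j)·(minor ij) (rows/columns in the sector order above):
  C_11 = (1.00)(0.95) − (-0.05)(-0.30) = 0.9350
  C_12 = −[(-0.45)(0.95) − (-0.05)(-0.25)] = 0.4400
  C_13 = (-0.45)(-0.30) − (1.00)(-0.25) = 0.3850
  C_21 = −[(-0.10)(0.95) − (-0.15)(-0.30)] = 0.1400
  C_22 = (1.00)(0.95) − (-0.15)(-0.25) = 0.9125
  C_23 = −[(1.00)(-0.30) − (-0.10)(-0.25)] = 0.3250
  C_31 = (-0.10)(-0.05) − (-0.15)(1.00) = 0.1550
  C_32 = −[(1.00)(-0.05) − (-0.15)(-0.45)] = 0.1175
  C_33 = (1.00)(1.00) − (-0.10)(-0.45) = 0.9550
det(I−A) = Σ_j (I−A)_1j·C_1j = (1.00)(0.9350) + (-0.10)(0.4400) + (-0.15)(0.3850) = 0.83325
adj(I−A) = Cᵀ =
  [ 0.9350   0.1400   0.1550]
  [ 0.4400   0.9125   0.1175]
  [ 0.3850   0.3250   0.9550]
(I − A)⁻¹ = adj(I−A) / det(I−A) ≈
  [   1.1221     0.1680     0.1860]
  [   0.5281     1.0951     0.1410]
  [   0.4620     0.3900     1.1461]
x = (I − A)⁻¹ d = adj(I−A)·d / det(I−A), with det(I−A) = 0.83325:
  x_1 = (0.9350·350 + 0.1400·600 + 0.1550·600) / 0.83325 = 504.25 / 0.83325 ≈ 605.161
  x_2 = (0.4400·350 + 0.9125·600 + 0.1175·600) / 0.83325 = 772.00 / 0.83325 ≈ 926.493
  x_3 = (0.3850·350 + 0.3250·600 + 0.9550·600) / 0.83325 = 902.75 / 0.83325 ≈ 1083.408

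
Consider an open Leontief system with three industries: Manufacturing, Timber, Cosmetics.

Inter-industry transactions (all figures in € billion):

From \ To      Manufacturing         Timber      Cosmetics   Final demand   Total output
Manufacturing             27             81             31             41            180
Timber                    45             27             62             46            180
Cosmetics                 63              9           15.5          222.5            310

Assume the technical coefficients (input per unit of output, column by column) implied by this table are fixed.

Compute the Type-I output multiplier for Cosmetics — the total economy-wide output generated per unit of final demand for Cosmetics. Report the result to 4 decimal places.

m_C = 1.9272

Technical coefficients a_ij = z_ij / X_j:
  a_MM = 27/180 = 0.15, a_TM = 45/180 = 0.25, a_CM = 63/180 = 0.35
  a_MT = 81/180 = 0.45, a_TT = 27/180 = 0.15, a_CT = 9/180 = 0.05
  a_MC = 31/310 = 0.10, a_TC = 62/310 = 0.20, a_CC = 15.5/310 = 0.05
I − A =
  [   0.85    -0.45    -0.10]
  [  -0.25     0.85    -0.20]
  [  -0.35    -0.05     0.95]
Cofactors of I−A, C_ij = (−1)^(i+j)·(minor ij) (rows/columns in the sector order above):
  C_11 = (0.85)(0.95) − (-0.20)(-0.05) = 0.7975
  C_12 = −[(-0.25)(0.95) − (-0.20)(-0.35)] = 0.3075
  C_13 = (-0.25)(-0.05) − (0.85)(-0.35) = 0.3100
  C_21 = −[(-0.45)(0.95) − (-0.10)(-0.05)] = 0.4325
  C_22 = (0.85)(0.95) − (-0.10)(-0.35) = 0.7725
  C_23 = −[(0.85)(-0.05) − (-0.45)(-0.35)] = 0.2000
  C_31 = (-0.45)(-0.20) − (-0.10)(0.85) = 0.1750
  C_32 = −[(0.85)(-0.20) − (-0.10)(-0.25)] = 0.1950
  C_33 = (0.85)(0.85) − (-0.45)(-0.25) = 0.6100
det(I−A) = Σ_j (I−A)_1j·C_1j = (0.85)(0.7975) + (-0.45)(0.3075) + (-0.10)(0.3100) = 0.5085
adj(I−A) = Cᵀ =
  [ 0.7975   0.4325   0.1750]
  [ 0.3075   0.7725   0.1950]
  [ 0.3100   0.2000   0.6100]
(I − A)⁻¹ = adj(I−A) / det(I−A) ≈
  [   1.56834     0.85054     0.34415]
  [   0.60472     1.51917     0.38348]
  [   0.60964     0.39331     1.19961]
The output multiplier for sector j is the column-j sum of the Leontief inverse (I − A)⁻¹ = adj(I−A) / det(I−A).
Column C of adj(I−A): (0.1750, 0.1950, 0.6100); det(I−A) = 0.5085.
m_C = (0.1750 + 0.1950 + 0.6100) / 0.5085 = 0.98 / 0.5085 ≈ 1.9272.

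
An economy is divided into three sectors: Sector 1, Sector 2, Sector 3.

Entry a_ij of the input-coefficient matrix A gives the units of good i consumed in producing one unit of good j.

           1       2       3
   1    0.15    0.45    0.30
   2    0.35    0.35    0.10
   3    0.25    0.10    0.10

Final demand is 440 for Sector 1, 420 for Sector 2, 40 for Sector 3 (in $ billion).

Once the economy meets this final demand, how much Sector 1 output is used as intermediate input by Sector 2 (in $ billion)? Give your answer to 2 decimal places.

z_12 = 727.49

I − A =
  [   0.85    -0.45    -0.30]
  [  -0.35     0.65    -0.10]
  [  -0.25    -0.10     0.90]
Cofactors of I−A, C_ij = (−1)^(i+j)·(minor ij) (rows/columns in the sector order above):
  C_11 = (0.65)(0.90) − (-0.10)(-0.10) = 0.5750
  C_12 = −[(-0.35)(0.90) − (-0.10)(-0.25)] = 0.3400
  C_13 = (-0.35)(-0.10) − (0.65)(-0.25) = 0.1975
  C_21 = −[(-0.45)(0.90) − (-0.30)(-0.10)] = 0.4350
  C_22 = (0.85)(0.90) − (-0.30)(-0.25) = 0.6900
  C_23 = −[(0.85)(-0.10) − (-0.45)(-0.25)] = 0.1975
  C_31 = (-0.45)(-0.10) − (-0.30)(0.65) = 0.2400
  C_32 = −[(0.85)(-0.10) − (-0.30)(-0.35)] = 0.1900
  C_33 = (0.85)(0.65) − (-0.45)(-0.35) = 0.3950
det(I−A) = Σ_j (I−A)_1j·C_1j = (0.85)(0.5750) + (-0.45)(0.3400) + (-0.30)(0.1975) = 0.2765
adj(I−A) = Cᵀ =
  [ 0.5750   0.4350   0.2400]
  [ 0.3400   0.6900   0.1900]
  [ 0.1975   0.1975   0.3950]
(I − A)⁻¹ = adj(I−A) / det(I−A) ≈
  [   2.0796     1.5732     0.8680]
  [   1.2297     2.4955     0.6872]
  [   0.7143     0.7143     1.4286]
First solve x = (I − A)⁻¹ d = adj(I−A)·d / det(I−A); in particular x_2 = (0.3400·440 + 0.6900·420 + 0.1900·40) / 0.2765 = 447.00 / 0.2765 ≈ 1616.6365.
Intermediate flow from 1 to 2: z_12 = a_12 · x_2 = 0.45 × 447.00 / 0.2765 = 201.15 / 0.2765 ≈ 727.49.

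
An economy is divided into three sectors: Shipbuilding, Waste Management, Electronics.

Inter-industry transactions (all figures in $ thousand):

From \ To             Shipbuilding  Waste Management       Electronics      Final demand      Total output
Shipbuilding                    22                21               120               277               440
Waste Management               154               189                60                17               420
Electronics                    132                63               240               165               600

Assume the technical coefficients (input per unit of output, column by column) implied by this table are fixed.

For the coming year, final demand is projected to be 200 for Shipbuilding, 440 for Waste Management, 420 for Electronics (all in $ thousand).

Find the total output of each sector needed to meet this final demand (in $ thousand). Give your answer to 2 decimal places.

x_1 = 564.92, x_2 = 1401.85, x_3 = 1332.92

Technical coefficients a_ij = z_ij / X_j:
  a_11 = 22/440 = 0.05, a_21 = 154/440 = 0.35, a_31 = 132/440 = 0.30
  a_12 = 21/420 = 0.05, a_22 = 189/420 = 0.45, a_32 = 63/420 = 0.15
  a_13 = 120/600 = 0.20, a_23 = 60/600 = 0.10, a_33 = 240/600 = 0.40
I − A =
  [   0.95    -0.05    -0.20]
  [  -0.35     0.55    -0.10]
  [  -0.30    -0.15     0.60]
Cofactors of I−A, C_ij = (−1)^(i+j)·(minor ij) (rows/columns in the sector order above):
  C_11 = (0.55)(0.60) − (-0.10)(-0.15) = 0.3150
  C_12 = −[(-0.35)(0.60) − (-0.10)(-0.30)] = 0.2400
  C_13 = (-0.35)(-0.15) − (0.55)(-0.30) = 0.2175
  C_21 = −[(-0.05)(0.60) − (-0.20)(-0.15)] = 0.0600
  C_22 = (0.95)(0.60) − (-0.20)(-0.30) = 0.5100
  C_23 = −[(0.95)(-0.15) − (-0.05)(-0.30)] = 0.1575
  C_31 = (-0.05)(-0.10) − (-0.20)(0.55) = 0.1150
  C_32 = −[(0.95)(-0.10) − (-0.20)(-0.35)] = 0.1650
  C_33 = (0.95)(0.55) − (-0.05)(-0.35) = 0.5050
det(I−A) = Σ_j (I−A)_1j·C_1j = (0.95)(0.3150) + (-0.05)(0.2400) + (-0.20)(0.2175) = 0.24375
adj(I−A) = Cᵀ =
  [ 0.3150   0.0600   0.1150]
  [ 0.2400   0.5100   0.1650]
  [ 0.2175   0.1575   0.5050]
(I − A)⁻¹ = adj(I−A) / det(I−A) ≈
  [   1.2923     0.2462     0.4718]
  [   0.9846     2.0923     0.6769]
  [   0.8923     0.6462     2.0718]
x = (I − A)⁻¹ d = adj(I−A)·d / det(I−A), with det(I−A) = 0.24375:
  x_1 = (0.3150·200 + 0.0600·440 + 0.1150·420) / 0.24375 = 137.70 / 0.24375 ≈ 564.92
  x_2 = (0.2400·200 + 0.5100·440 + 0.1650·420) / 0.24375 = 341.70 / 0.24375 ≈ 1401.85
  x_3 = (0.2175·200 + 0.1575·440 + 0.5050·420) / 0.24375 = 324.90 / 0.24375 ≈ 1332.92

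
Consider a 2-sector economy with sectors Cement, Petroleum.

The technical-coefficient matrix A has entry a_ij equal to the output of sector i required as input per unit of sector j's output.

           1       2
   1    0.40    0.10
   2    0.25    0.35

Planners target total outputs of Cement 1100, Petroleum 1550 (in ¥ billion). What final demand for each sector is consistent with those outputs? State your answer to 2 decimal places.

I − A =
  [   0.60    -0.10]
  [  -0.25     0.65]
d = (I − A) x:
  d_1 = (+0.60)·1100 + (-0.10)·1550 = 505.00
  d_2 = (-0.25)·1100 + (+0.65)·1550 = 732.50

d_1 = 505.00, d_2 = 732.50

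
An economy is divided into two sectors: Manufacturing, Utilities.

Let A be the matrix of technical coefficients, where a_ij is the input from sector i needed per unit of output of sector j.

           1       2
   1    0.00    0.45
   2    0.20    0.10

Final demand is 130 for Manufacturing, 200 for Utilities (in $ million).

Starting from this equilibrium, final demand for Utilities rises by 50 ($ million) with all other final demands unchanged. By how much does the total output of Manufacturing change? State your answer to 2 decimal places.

Δx_1 = 27.78

I − A =
  [   1.00    -0.45]
  [  -0.20     0.90]
det(I−A) = (1.00)(0.90) − (-0.45)(-0.20) = 0.8100
adj(I−A) = [[0.90, 0.45], [0.20, 1.00]]
(I − A)⁻¹ = adj(I−A) / det(I−A) ≈
  [   1.1111     0.5556]
  [   0.2469     1.2346]
Δx = (I − A)⁻¹ Δd with Δd having +50 in the Utilities component and 0 elsewhere.
So Δx_1 = L_12 · (+50), where L_12 = adj(I−A)_12 / det(I−A) = 0.45 / 0.8100.
Δx_1 = 0.45 × (+50) / 0.8100 = 22.50 / 0.8100 ≈ 27.78.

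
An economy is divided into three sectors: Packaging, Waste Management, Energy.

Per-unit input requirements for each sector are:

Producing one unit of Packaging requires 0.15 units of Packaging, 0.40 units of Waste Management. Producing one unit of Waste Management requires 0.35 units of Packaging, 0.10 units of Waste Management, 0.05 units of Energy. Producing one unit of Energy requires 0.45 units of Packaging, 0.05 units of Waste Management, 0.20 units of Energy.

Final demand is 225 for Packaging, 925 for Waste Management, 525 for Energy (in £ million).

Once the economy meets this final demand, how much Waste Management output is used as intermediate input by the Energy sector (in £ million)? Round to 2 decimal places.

I − A =
  [   0.85    -0.35    -0.45]
  [  -0.40     0.90    -0.05]
  [   0.00    -0.05     0.80]
Cofactors of I−A, C_ij = (−1)^(i+j)·(minor ij) (rows/columns in the sector order above):
  C_11 = (0.90)(0.80) − (-0.05)(-0.05) = 0.7175
  C_12 = −[(-0.40)(0.80) − (-0.05)(0.00)] = 0.3200
  C_13 = (-0.40)(-0.05) − (0.90)(0.00) = 0.0200
  C_21 = −[(-0.35)(0.80) − (-0.45)(-0.05)] = 0.3025
  C_22 = (0.85)(0.80) − (-0.45)(0.00) = 0.6800
  C_23 = −[(0.85)(-0.05) − (-0.35)(0.00)] = 0.0425
  C_31 = (-0.35)(-0.05) − (-0.45)(0.90) = 0.4225
  C_32 = −[(0.85)(-0.05) − (-0.45)(-0.40)] = 0.2225
  C_33 = (0.85)(0.90) − (-0.35)(-0.40) = 0.6250
det(I−A) = Σ_j (I−A)_1j·C_1j = (0.85)(0.7175) + (-0.35)(0.3200) + (-0.45)(0.0200) = 0.488875
adj(I−A) = Cᵀ =
  [ 0.7175   0.3025   0.4225]
  [ 0.3200   0.6800   0.2225]
  [ 0.0200   0.0425   0.6250]
(I − A)⁻¹ = adj(I−A) / det(I−A) ≈
  [   1.4677     0.6188     0.8642]
  [   0.6546     1.3909     0.4551]
  [   0.0409     0.0869     1.2784]
First solve x = (I − A)⁻¹ d = adj(I−A)·d / det(I−A); in particular x_E = (0.0200·225 + 0.0425·925 + 0.6250·525) / 0.488875 = 371.9375 / 0.488875 ≈ 760.8029.
Intermediate flow from W to E: z_WE = a_WE · x_E = 0.05 × 371.9375 / 0.488875 = 18.596875 / 0.488875 ≈ 38.04.

z_WE = 38.04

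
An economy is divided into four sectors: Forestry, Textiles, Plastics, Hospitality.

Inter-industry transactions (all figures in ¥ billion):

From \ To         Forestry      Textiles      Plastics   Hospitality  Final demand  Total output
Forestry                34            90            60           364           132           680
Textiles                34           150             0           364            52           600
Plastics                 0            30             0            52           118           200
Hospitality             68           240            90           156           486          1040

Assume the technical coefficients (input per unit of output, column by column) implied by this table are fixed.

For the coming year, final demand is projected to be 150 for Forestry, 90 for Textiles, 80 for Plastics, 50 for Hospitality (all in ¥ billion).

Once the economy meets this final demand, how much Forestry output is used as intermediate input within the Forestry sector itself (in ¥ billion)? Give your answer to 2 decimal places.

z_11 = 17.06

Technical coefficients a_ij = z_ij / X_j:
  a_11 = 34/680 = 0.05, a_21 = 34/680 = 0.05, a_31 = 0/680 = 0.00, a_41 = 68/680 = 0.10
  a_12 = 90/600 = 0.15, a_22 = 150/600 = 0.25, a_32 = 30/600 = 0.05, a_42 = 240/600 = 0.40
  a_13 = 60/200 = 0.30, a_23 = 0/200 = 0.00, a_33 = 0/200 = 0.00, a_43 = 90/200 = 0.45
  a_14 = 364/1040 = 0.35, a_24 = 364/1040 = 0.35, a_34 = 52/1040 = 0.05, a_44 = 156/1040 = 0.15
I − A =
  [   0.95    -0.15    -0.30    -0.35]
  [  -0.05     0.75     0.00    -0.35]
  [   0.00    -0.05     1.00    -0.05]
  [  -0.10    -0.40    -0.45     0.85]
Compute the cofactors C_ij = (−1)^(i+j)·(3×3 minor ij) of I−A; the adjugate is their transpose:
adj(I−A) = Cᵀ =
  [ 0.472750   0.290750   0.291000   0.331500]
  [ 0.076375   0.749625   0.180750   0.350750]
  [ 0.008625   0.058375   0.427750   0.052750]
  [ 0.096125   0.417875   0.345750   0.704250]
det(I−A) = Σ_j (I−A)_1j·C_1j = (0.95)(0.472750) + (-0.15)(0.076375) + (-0.30)(0.008625) + (-0.35)(0.096125) = 0.401425
(I − A)⁻¹ = adj(I−A) / det(I−A) ≈
  [   1.1777     0.7243     0.7249     0.8258]
  [   0.1903     1.8674     0.4503     0.8738]
  [   0.0215     0.1454     1.0656     0.1314]
  [   0.2395     1.0410     0.8613     1.7544]
First solve x = (I − A)⁻¹ d = adj(I−A)·d / det(I−A); in particular x_1 = (0.472750·150 + 0.290750·90 + 0.291000·80 + 0.331500·50) / 0.401425 = 136.935 / 0.401425 ≈ 341.1223.
Intermediate flow from 1 to 1: z_11 = a_11 · x_1 = 0.05 × 136.935 / 0.401425 = 6.84675 / 0.401425 ≈ 17.06.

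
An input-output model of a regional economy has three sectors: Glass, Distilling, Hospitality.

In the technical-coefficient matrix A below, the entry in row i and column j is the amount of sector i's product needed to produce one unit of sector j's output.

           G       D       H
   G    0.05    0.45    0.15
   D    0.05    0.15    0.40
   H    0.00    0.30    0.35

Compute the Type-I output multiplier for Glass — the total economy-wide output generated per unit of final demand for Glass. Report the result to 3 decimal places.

m_G = 1.218

I − A =
  [   0.95    -0.45    -0.15]
  [  -0.05     0.85    -0.40]
  [   0.00    -0.30     0.65]
Cofactors of I−A, C_ij = (−1)^(i+j)·(minor ij) (rows/columns in the sector order above):
  C_11 = (0.85)(0.65) − (-0.40)(-0.30) = 0.4325
  C_12 = −[(-0.05)(0.65) − (-0.40)(0.00)] = 0.0325
  C_13 = (-0.05)(-0.30) − (0.85)(0.00) = 0.0150
  C_21 = −[(-0.45)(0.65) − (-0.15)(-0.30)] = 0.3375
  C_22 = (0.95)(0.65) − (-0.15)(0.00) = 0.6175
  C_23 = −[(0.95)(-0.30) − (-0.45)(0.00)] = 0.2850
  C_31 = (-0.45)(-0.40) − (-0.15)(0.85) = 0.3075
  C_32 = −[(0.95)(-0.40) − (-0.15)(-0.05)] = 0.3875
  C_33 = (0.95)(0.85) − (-0.45)(-0.05) = 0.7850
det(I−A) = Σ_j (I−A)_1j·C_1j = (0.95)(0.4325) + (-0.45)(0.0325) + (-0.15)(0.0150) = 0.3940
adj(I−A) = Cᵀ =
  [ 0.4325   0.3375   0.3075]
  [ 0.0325   0.6175   0.3875]
  [ 0.0150   0.2850   0.7850]
(I − A)⁻¹ = adj(I−A) / det(I−A) ≈
  [   1.0977     0.8566     0.7805]
  [   0.0825     1.5673     0.9835]
  [   0.0381     0.7234     1.9924]
The output multiplier for sector j is the column-j sum of the Leontief inverse (I − A)⁻¹ = adj(I−A) / det(I−A).
Column G of adj(I−A): (0.4325, 0.0325, 0.0150); det(I−A) = 0.3940.
m_G = (0.4325 + 0.0325 + 0.0150) / 0.3940 = 0.48 / 0.3940 ≈ 1.218.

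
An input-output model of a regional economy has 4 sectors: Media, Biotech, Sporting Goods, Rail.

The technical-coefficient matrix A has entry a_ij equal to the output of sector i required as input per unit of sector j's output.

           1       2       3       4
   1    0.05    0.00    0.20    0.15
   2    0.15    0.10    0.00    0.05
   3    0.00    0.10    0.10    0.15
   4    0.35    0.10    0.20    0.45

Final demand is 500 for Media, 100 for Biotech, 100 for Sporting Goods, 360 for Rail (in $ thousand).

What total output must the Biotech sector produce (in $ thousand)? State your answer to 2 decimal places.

x_2 = 324.49

I − A =
  [   0.95     0.00    -0.20    -0.15]
  [  -0.15     0.90     0.00    -0.05]
  [   0.00    -0.10     0.90    -0.15]
  [  -0.35    -0.10    -0.20     0.55]
Compute the cofactors C_ij = (−1)^(i+j)·(3×3 minor ij) of I−A; the adjugate is their transpose:
adj(I−A) = Cᵀ =
  [ 0.41300   0.03050   0.12500   0.14950]
  [ 0.08550   0.38400   0.03400   0.06750]
  [ 0.05950   0.06125   0.41600   0.13525]
  [ 0.30000   0.11150   0.23700   0.76650]
det(I−A) = Σ_j (I−A)_1j·C_1j = (0.95)(0.41300) + (0.00)(0.08550) + (-0.20)(0.05950) + (-0.15)(0.30000) = 0.33545
(I − A)⁻¹ = adj(I−A) / det(I−A) ≈
  [   1.2312     0.0909     0.3726     0.4457]
  [   0.2549     1.1447     0.1014     0.2012]
  [   0.1774     0.1826     1.2401     0.4032]
  [   0.8943     0.3324     0.7065     2.2850]
x = (I − A)⁻¹ d = adj(I−A)·d / det(I−A), with det(I−A) = 0.33545:
  x_1 = (0.41300·500 + 0.03050·100 + 0.12500·100 + 0.14950·360) / 0.33545 = 275.87 / 0.33545 ≈ 822.39
  x_2 = (0.08550·500 + 0.38400·100 + 0.03400·100 + 0.06750·360) / 0.33545 = 108.85 / 0.33545 ≈ 324.49
  x_3 = (0.05950·500 + 0.06125·100 + 0.41600·100 + 0.13525·360) / 0.33545 = 126.165 / 0.33545 ≈ 376.11
  x_4 = (0.30000·500 + 0.11150·100 + 0.23700·100 + 0.76650·360) / 0.33545 = 460.79 / 0.33545 ≈ 1373.65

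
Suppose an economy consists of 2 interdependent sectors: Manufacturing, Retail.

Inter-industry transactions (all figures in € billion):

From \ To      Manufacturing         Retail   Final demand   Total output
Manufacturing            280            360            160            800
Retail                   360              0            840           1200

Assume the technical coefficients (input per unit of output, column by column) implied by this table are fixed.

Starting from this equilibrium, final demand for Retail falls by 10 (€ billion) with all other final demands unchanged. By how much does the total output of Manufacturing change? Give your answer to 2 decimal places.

Technical coefficients a_ij = z_ij / X_j:
  a_MM = 280/800 = 0.35, a_RM = 360/800 = 0.45
  a_MR = 360/1200 = 0.30, a_RR = 0/1200 = 0.00
I − A =
  [   0.65    -0.30]
  [  -0.45     1.00]
det(I−A) = (0.65)(1.00) − (-0.30)(-0.45) = 0.5150
adj(I−A) = [[1.00, 0.30], [0.45, 0.65]]
(I − A)⁻¹ = adj(I−A) / det(I−A) ≈
  [   1.9417     0.5825]
  [   0.8738     1.2621]
Δx = (I − A)⁻¹ Δd with Δd having -10 in the Retail component and 0 elsewhere.
So Δx_M = L_MR · (-10), where L_MR = adj(I−A)_MR / det(I−A) = 0.30 / 0.5150.
Δx_M = 0.30 × (-10) / 0.5150 = -3.00 / 0.5150 ≈ -5.83.

Δx_M = -5.83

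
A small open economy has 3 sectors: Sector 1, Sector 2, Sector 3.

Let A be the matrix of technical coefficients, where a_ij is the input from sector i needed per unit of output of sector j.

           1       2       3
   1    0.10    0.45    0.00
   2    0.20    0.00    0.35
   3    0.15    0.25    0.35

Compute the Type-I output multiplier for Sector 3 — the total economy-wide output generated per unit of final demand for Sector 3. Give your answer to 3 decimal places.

I − A =
  [   0.90    -0.45     0.00]
  [  -0.20     1.00    -0.35]
  [  -0.15    -0.25     0.65]
Cofactors of I−A, C_ij = (−1)^(i+j)·(minor ij) (rows/columns in the sector order above):
  C_11 = (1.00)(0.65) − (-0.35)(-0.25) = 0.5625
  C_12 = −[(-0.20)(0.65) − (-0.35)(-0.15)] = 0.1825
  C_13 = (-0.20)(-0.25) − (1.00)(-0.15) = 0.2000
  C_21 = −[(-0.45)(0.65) − (0.00)(-0.25)] = 0.2925
  C_22 = (0.90)(0.65) − (0.00)(-0.15) = 0.5850
  C_23 = −[(0.90)(-0.25) − (-0.45)(-0.15)] = 0.2925
  C_31 = (-0.45)(-0.35) − (0.00)(1.00) = 0.1575
  C_32 = −[(0.90)(-0.35) − (0.00)(-0.20)] = 0.3150
  C_33 = (0.90)(1.00) − (-0.45)(-0.20) = 0.8100
det(I−A) = Σ_j (I−A)_1j·C_1j = (0.90)(0.5625) + (-0.45)(0.1825) + (0.00)(0.2000) = 0.424125
adj(I−A) = Cᵀ =
  [ 0.5625   0.2925   0.1575]
  [ 0.1825   0.5850   0.3150]
  [ 0.2000   0.2925   0.8100]
(I − A)⁻¹ = adj(I−A) / det(I−A) ≈
  [   1.3263     0.6897     0.3714]
  [   0.4303     1.3793     0.7427]
  [   0.4716     0.6897     1.9098]
The output multiplier for sector j is the column-j sum of the Leontief inverse (I − A)⁻¹ = adj(I−A) / det(I−A).
Column 3 of adj(I−A): (0.1575, 0.3150, 0.8100); det(I−A) = 0.424125.
m_3 = (0.1575 + 0.3150 + 0.8100) / 0.424125 = 1.2825 / 0.424125 ≈ 3.024.

m_3 = 3.024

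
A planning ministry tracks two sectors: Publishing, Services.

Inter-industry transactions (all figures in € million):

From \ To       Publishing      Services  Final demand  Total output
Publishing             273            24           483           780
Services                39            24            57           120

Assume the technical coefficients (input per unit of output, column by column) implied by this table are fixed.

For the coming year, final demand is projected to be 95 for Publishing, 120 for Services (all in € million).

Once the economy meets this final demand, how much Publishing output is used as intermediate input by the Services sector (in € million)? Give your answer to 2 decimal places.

z_PS = 32.45

Technical coefficients a_ij = z_ij / X_j:
  a_PP = 273/780 = 0.35, a_SP = 39/780 = 0.05
  a_PS = 24/120 = 0.20, a_SS = 24/120 = 0.20
I − A =
  [   0.65    -0.20]
  [  -0.05     0.80]
det(I−A) = (0.65)(0.80) − (-0.20)(-0.05) = 0.5100
adj(I−A) = [[0.80, 0.20], [0.05, 0.65]]
(I − A)⁻¹ = adj(I−A) / det(I−A) ≈
  [   1.5686     0.3922]
  [   0.0980     1.2745]
First solve x = (I − A)⁻¹ d = adj(I−A)·d / det(I−A); in particular x_S = (0.05·95 + 0.65·120) / 0.5100 = 82.75 / 0.5100 ≈ 162.2549.
Intermediate flow from P to S: z_PS = a_PS · x_S = 0.20 × 82.75 / 0.5100 = 16.55 / 0.5100 ≈ 32.45.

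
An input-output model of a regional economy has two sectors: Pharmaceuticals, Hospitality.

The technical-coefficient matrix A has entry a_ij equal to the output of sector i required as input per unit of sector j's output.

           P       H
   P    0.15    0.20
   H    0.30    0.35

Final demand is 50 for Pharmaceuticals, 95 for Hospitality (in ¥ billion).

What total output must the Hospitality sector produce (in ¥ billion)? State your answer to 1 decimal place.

I − A =
  [   0.85    -0.20]
  [  -0.30     0.65]
det(I−A) = (0.85)(0.65) − (-0.20)(-0.30) = 0.4925
adj(I−A) = [[0.65, 0.20], [0.30, 0.85]]
(I − A)⁻¹ = adj(I−A) / det(I−A) ≈
  [   1.3198     0.4061]
  [   0.6091     1.7259]
x = (I − A)⁻¹ d = adj(I−A)·d / det(I−A), with det(I−A) = 0.4925:
  x_P = (0.65·50 + 0.20·95) / 0.4925 = 51.50 / 0.4925 ≈ 104.6
  x_H = (0.30·50 + 0.85·95) / 0.4925 = 95.75 / 0.4925 ≈ 194.4

x_H = 194.4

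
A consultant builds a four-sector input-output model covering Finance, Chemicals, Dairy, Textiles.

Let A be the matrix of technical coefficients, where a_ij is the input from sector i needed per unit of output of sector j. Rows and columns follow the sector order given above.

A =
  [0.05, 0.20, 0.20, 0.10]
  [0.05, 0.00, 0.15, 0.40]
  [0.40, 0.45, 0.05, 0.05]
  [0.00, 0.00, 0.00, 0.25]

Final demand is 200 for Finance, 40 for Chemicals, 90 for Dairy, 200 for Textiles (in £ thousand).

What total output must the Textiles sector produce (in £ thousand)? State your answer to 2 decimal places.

I − A =
  [   0.95    -0.20    -0.20    -0.10]
  [  -0.05     1.00    -0.15    -0.40]
  [  -0.40    -0.45     0.95    -0.05]
  [   0.00     0.00     0.00     0.75]
Compute the cofactors C_ij = (−1)^(i+j)·(3×3 minor ij) of I−A; the adjugate is their transpose:
adj(I−A) = Cᵀ =
  [ 0.661875   0.210000   0.172500   0.211750]
  [ 0.080625   0.616875   0.114375   0.347375]
  [ 0.316875   0.380625   0.705000   0.292250]
  [ 0.000000   0.000000   0.000000   0.732375]
det(I−A) = Σ_j (I−A)_1j·C_1j = (0.95)(0.661875) + (-0.20)(0.080625) + (-0.20)(0.316875) + (-0.10)(0.000000) = 0.54928125
(I − A)⁻¹ = adj(I−A) / det(I−A) ≈
  [   1.2050     0.3823     0.3140     0.3855]
  [   0.1468     1.1231     0.2082     0.6324]
  [   0.5769     0.6930     1.2835     0.5321]
  [   0.0000     0.0000     0.0000     1.3333]
x = (I − A)⁻¹ d = adj(I−A)·d / det(I−A), with det(I−A) = 0.54928125:
  x_1 = (0.661875·200 + 0.210000·40 + 0.172500·90 + 0.211750·200) / 0.54928125 = 198.65 / 0.54928125 ≈ 361.65
  x_2 = (0.080625·200 + 0.616875·40 + 0.114375·90 + 0.347375·200) / 0.54928125 = 120.56875 / 0.54928125 ≈ 219.50
  x_3 = (0.316875·200 + 0.380625·40 + 0.705000·90 + 0.292250·200) / 0.54928125 = 200.50 / 0.54928125 ≈ 365.02
  x_4 = (0.000000·200 + 0.000000·40 + 0.000000·90 + 0.732375·200) / 0.54928125 = 146.475 / 0.54928125 ≈ 266.67

x_4 = 266.67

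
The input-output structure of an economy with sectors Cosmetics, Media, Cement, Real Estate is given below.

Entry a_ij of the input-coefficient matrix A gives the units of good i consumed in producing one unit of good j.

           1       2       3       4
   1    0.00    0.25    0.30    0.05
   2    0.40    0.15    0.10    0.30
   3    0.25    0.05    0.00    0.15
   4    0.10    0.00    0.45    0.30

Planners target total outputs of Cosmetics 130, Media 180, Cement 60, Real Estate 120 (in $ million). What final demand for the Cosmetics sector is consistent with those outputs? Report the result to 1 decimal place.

I − A =
  [   1.00    -0.25    -0.30    -0.05]
  [  -0.40     0.85    -0.10    -0.30]
  [  -0.25    -0.05     1.00    -0.15]
  [  -0.10     0.00    -0.45     0.70]
d = (I − A) x:
  d_1 = (+1.00)·130 + (-0.25)·180 + (-0.30)·60 + (-0.05)·120 = 61.0
  d_2 = (-0.40)·130 + (+0.85)·180 + (-0.10)·60 + (-0.30)·120 = 59.0
  d_3 = (-0.25)·130 + (-0.05)·180 + (+1.00)·60 + (-0.15)·120 = 0.5
  d_4 = (-0.10)·130 + (+0.00)·180 + (-0.45)·60 + (+0.70)·120 = 44.0

d_1 = 61.0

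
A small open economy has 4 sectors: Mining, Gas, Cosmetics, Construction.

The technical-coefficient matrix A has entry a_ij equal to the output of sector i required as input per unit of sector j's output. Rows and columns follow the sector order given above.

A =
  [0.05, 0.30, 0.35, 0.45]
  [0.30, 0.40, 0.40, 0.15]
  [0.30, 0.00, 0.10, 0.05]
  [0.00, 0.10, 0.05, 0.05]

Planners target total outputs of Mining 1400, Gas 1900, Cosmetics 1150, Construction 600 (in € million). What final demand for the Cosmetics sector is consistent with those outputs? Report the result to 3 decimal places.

I − A =
  [   0.95    -0.30    -0.35    -0.45]
  [  -0.30     0.60    -0.40    -0.15]
  [  -0.30     0.00     0.90    -0.05]
  [   0.00    -0.10    -0.05     0.95]
d = (I − A) x:
  d_1 = (+0.95)·1400 + (-0.30)·1900 + (-0.35)·1150 + (-0.45)·600 = 87.500
  d_2 = (-0.30)·1400 + (+0.60)·1900 + (-0.40)·1150 + (-0.15)·600 = 170.000
  d_3 = (-0.30)·1400 + (+0.00)·1900 + (+0.90)·1150 + (-0.05)·600 = 585.000
  d_4 = (+0.00)·1400 + (-0.10)·1900 + (-0.05)·1150 + (+0.95)·600 = 322.500

d_3 = 585.000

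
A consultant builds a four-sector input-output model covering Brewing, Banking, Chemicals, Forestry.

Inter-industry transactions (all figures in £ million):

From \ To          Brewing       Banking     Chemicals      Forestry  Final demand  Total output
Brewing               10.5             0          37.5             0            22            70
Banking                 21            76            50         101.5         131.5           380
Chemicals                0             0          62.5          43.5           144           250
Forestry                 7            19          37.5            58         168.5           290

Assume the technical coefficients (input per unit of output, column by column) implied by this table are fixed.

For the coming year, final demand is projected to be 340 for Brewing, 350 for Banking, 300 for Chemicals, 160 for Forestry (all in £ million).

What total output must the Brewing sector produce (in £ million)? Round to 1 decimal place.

Technical coefficients a_ij = z_ij / X_j:
  a_11 = 10.5/70 = 0.15, a_21 = 21/70 = 0.30, a_31 = 0/70 = 0.00, a_41 = 7/70 = 0.10
  a_12 = 0/380 = 0.00, a_22 = 76/380 = 0.20, a_32 = 0/380 = 0.00, a_42 = 19/380 = 0.05
  a_13 = 37.5/250 = 0.15, a_23 = 50/250 = 0.20, a_33 = 62.5/250 = 0.25, a_43 = 37.5/250 = 0.15
  a_14 = 0/290 = 0.00, a_24 = 101.5/290 = 0.35, a_34 = 43.5/290 = 0.15, a_44 = 58/290 = 0.20
I − A =
  [   0.85     0.00    -0.15     0.00]
  [  -0.30     0.80    -0.20    -0.35]
  [   0.00     0.00     0.75    -0.15]
  [  -0.10    -0.05    -0.15     0.80]
Compute the cofactors C_ij = (−1)^(i+j)·(3×3 minor ij) of I−A; the adjugate is their transpose:
adj(I−A) = Cᵀ =
  [ 0.447375   0.001125   0.093375   0.018000]
  [ 0.202500   0.488625   0.221875   0.255375]
  [ 0.014250   0.006375   0.529125   0.102000]
  [ 0.071250   0.031875   0.124750   0.510000]
det(I−A) = Σ_j (I−A)_1j·C_1j = (0.85)(0.447375) + (0.00)(0.202500) + (-0.15)(0.014250) + (0.00)(0.071250) = 0.37813125
(I − A)⁻¹ = adj(I−A) / det(I−A) ≈
  [   1.1831     0.0030     0.2469     0.0476]
  [   0.5355     1.2922     0.5868     0.6754]
  [   0.0377     0.0169     1.3993     0.2697]
  [   0.1884     0.0843     0.3299     1.3487]
x = (I − A)⁻¹ d = adj(I−A)·d / det(I−A), with det(I−A) = 0.37813125:
  x_1 = (0.447375·340 + 0.001125·350 + 0.093375·300 + 0.018000·160) / 0.37813125 = 183.39375 / 0.37813125 ≈ 485.0
  x_2 = (0.202500·340 + 0.488625·350 + 0.221875·300 + 0.255375·160) / 0.37813125 = 347.29125 / 0.37813125 ≈ 918.4
  x_3 = (0.014250·340 + 0.006375·350 + 0.529125·300 + 0.102000·160) / 0.37813125 = 182.13375 / 0.37813125 ≈ 481.7
  x_4 = (0.071250·340 + 0.031875·350 + 0.124750·300 + 0.510000·160) / 0.37813125 = 154.40625 / 0.37813125 ≈ 408.3

x_1 = 485.0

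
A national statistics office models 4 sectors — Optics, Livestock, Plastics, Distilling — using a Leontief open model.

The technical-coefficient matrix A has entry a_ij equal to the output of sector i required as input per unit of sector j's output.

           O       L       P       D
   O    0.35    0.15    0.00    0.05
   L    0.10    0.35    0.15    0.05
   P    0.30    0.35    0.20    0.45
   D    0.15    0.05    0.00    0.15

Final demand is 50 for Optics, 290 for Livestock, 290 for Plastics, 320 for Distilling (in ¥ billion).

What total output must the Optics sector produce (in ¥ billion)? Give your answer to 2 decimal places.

x_O = 292.55

I − A =
  [   0.65    -0.15     0.00    -0.05]
  [  -0.10     0.65    -0.15    -0.05]
  [  -0.30    -0.35     0.80    -0.45]
  [  -0.15    -0.05     0.00     0.85]
Compute the cofactors C_ij = (−1)^(i+j)·(3×3 minor ij) of I−A; the adjugate is their transpose:
adj(I−A) = Cᵀ =
  [ 0.392000   0.104000   0.019500   0.039500]
  [ 0.122375   0.436000   0.081750   0.076125]
  [ 0.243500   0.254500   0.338500   0.208500]
  [ 0.076375   0.044000   0.008250   0.285125]
det(I−A) = Σ_j (I−A)_1j·C_1j = (0.65)(0.392000) + (-0.15)(0.122375) + (0.00)(0.243500) + (-0.05)(0.076375) = 0.232625
(I − A)⁻¹ = adj(I−A) / det(I−A) ≈
  [   1.6851     0.4471     0.0838     0.1698]
  [   0.5261     1.8743     0.3514     0.3272]
  [   1.0467     1.0940     1.4551     0.8963]
  [   0.3283     0.1891     0.0355     1.2257]
x = (I − A)⁻¹ d = adj(I−A)·d / det(I−A), with det(I−A) = 0.232625:
  x_O = (0.392000·50 + 0.104000·290 + 0.019500·290 + 0.039500·320) / 0.232625 = 68.055 / 0.232625 ≈ 292.55
  x_L = (0.122375·50 + 0.436000·290 + 0.081750·290 + 0.076125·320) / 0.232625 = 180.62625 / 0.232625 ≈ 776.47
  x_P = (0.243500·50 + 0.254500·290 + 0.338500·290 + 0.208500·320) / 0.232625 = 250.865 / 0.232625 ≈ 1078.41
  x_D = (0.076375·50 + 0.044000·290 + 0.008250·290 + 0.285125·320) / 0.232625 = 110.21125 / 0.232625 ≈ 473.77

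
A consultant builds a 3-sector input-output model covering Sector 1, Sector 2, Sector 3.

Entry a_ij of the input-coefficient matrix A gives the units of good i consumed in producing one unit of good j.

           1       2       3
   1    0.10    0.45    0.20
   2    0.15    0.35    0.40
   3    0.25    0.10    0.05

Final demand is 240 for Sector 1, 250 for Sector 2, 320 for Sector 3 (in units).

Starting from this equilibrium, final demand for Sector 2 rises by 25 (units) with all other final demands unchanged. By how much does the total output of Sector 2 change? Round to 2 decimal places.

Δx_2 = 53.65

I − A =
  [   0.90    -0.45    -0.20]
  [  -0.15     0.65    -0.40]
  [  -0.25    -0.10     0.95]
Cofactors of I−A, C_ij = (−1)^(i+j)·(minor ij) (rows/columns in the sector order above):
  C_11 = (0.65)(0.95) − (-0.40)(-0.10) = 0.5775
  C_12 = −[(-0.15)(0.95) − (-0.40)(-0.25)] = 0.2425
  C_13 = (-0.15)(-0.10) − (0.65)(-0.25) = 0.1775
  C_21 = −[(-0.45)(0.95) − (-0.20)(-0.10)] = 0.4475
  C_22 = (0.90)(0.95) − (-0.20)(-0.25) = 0.8050
  C_23 = −[(0.90)(-0.10) − (-0.45)(-0.25)] = 0.2025
  C_31 = (-0.45)(-0.40) − (-0.20)(0.65) = 0.3100
  C_32 = −[(0.90)(-0.40) − (-0.20)(-0.15)] = 0.3900
  C_33 = (0.90)(0.65) − (-0.45)(-0.15) = 0.5175
det(I−A) = Σ_j (I−A)_1j·C_1j = (0.90)(0.5775) + (-0.45)(0.2425) + (-0.20)(0.1775) = 0.375125
adj(I−A) = Cᵀ =
  [ 0.5775   0.4475   0.3100]
  [ 0.2425   0.8050   0.3900]
  [ 0.1775   0.2025   0.5175]
(I − A)⁻¹ = adj(I−A) / det(I−A) ≈
  [   1.5395     1.1929     0.8264]
  [   0.6465     2.1460     1.0397]
  [   0.4732     0.5398     1.3795]
Δx = (I − A)⁻¹ Δd with Δd having +25 in the Sector 2 component and 0 elsewhere.
So Δx_2 = L_22 · (+25), where L_22 = adj(I−A)_22 / det(I−A) = 0.8050 / 0.375125.
Δx_2 = 0.8050 × (+25) / 0.375125 = 20.125 / 0.375125 ≈ 53.65.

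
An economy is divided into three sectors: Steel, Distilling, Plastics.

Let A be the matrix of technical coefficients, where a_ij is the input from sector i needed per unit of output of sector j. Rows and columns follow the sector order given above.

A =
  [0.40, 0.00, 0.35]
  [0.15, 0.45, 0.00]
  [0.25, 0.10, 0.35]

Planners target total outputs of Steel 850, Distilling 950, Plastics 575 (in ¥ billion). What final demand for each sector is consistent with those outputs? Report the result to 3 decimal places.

I − A =
  [   0.60     0.00    -0.35]
  [  -0.15     0.55     0.00]
  [  -0.25    -0.10     0.65]
d = (I − A) x:
  d_S = (+0.60)·850 + (+0.00)·950 + (-0.35)·575 = 308.750
  d_D = (-0.15)·850 + (+0.55)·950 + (+0.00)·575 = 395.000
  d_P = (-0.25)·850 + (-0.10)·950 + (+0.65)·575 = 66.250

d_S = 308.750, d_D = 395.000, d_P = 66.250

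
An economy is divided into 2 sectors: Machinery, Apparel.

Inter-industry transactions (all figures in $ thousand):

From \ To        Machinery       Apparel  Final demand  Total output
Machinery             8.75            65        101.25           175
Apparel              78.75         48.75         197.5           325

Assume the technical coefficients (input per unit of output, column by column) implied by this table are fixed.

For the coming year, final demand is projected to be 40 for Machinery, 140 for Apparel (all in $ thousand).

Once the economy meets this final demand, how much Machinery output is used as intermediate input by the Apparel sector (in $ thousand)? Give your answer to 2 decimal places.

z_MA = 42.09

Technical coefficients a_ij = z_ij / X_j:
  a_MM = 8.75/175 = 0.05, a_AM = 78.75/175 = 0.45
  a_MA = 65/325 = 0.20, a_AA = 48.75/325 = 0.15
I − A =
  [   0.95    -0.20]
  [  -0.45     0.85]
det(I−A) = (0.95)(0.85) − (-0.20)(-0.45) = 0.7175
adj(I−A) = [[0.85, 0.20], [0.45, 0.95]]
(I − A)⁻¹ = adj(I−A) / det(I−A) ≈
  [   1.1847     0.2787]
  [   0.6272     1.3240]
First solve x = (I − A)⁻¹ d = adj(I−A)·d / det(I−A); in particular x_A = (0.45·40 + 0.95·140) / 0.7175 = 151.00 / 0.7175 ≈ 210.4530.
Intermediate flow from M to A: z_MA = a_MA · x_A = 0.20 × 151.00 / 0.7175 = 30.20 / 0.7175 ≈ 42.09.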